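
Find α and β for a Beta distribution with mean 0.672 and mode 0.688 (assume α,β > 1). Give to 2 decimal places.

With s = α+β: μ = α/s and mode = (α−1)/(s−2). Eliminating α = μs,
μs − 1 = m(s−2) ⇒ s(μ−m) = 1−2m ⇒ s = -0.376/-0.016 = 23.5000.
So α = μs = 15.79, β = (1−μ)s = 7.71.

α = 15.79, β = 7.71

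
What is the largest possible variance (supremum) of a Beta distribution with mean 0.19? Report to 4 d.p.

Var = μ(1−μ)/(α+β+1), which approaches μ(1−μ) as α+β → 0.
So the supremum is μ(1−μ) = 0.19×0.81 = 0.1539.

0.1539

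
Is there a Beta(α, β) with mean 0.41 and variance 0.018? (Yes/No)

Yes

A Beta with mean μ has variance μ(1−μ)/(α+β+1) < μ(1−μ).
Here μ(1−μ) = 0.41×0.59 = 0.2419, and 0.018 < 0.2419.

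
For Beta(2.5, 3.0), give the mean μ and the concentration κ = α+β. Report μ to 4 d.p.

κ = α+β = 2.5+3.0 = 5.5; μ = α/κ = 2.5/5.5 = 0.4545.

μ = 0.4545, κ = 5.5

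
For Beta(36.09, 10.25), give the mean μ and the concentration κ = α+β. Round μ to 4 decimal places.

κ = α+β = 36.09+10.25 = 46.34; μ = α/κ = 36.09/46.34 = 0.7788.

μ = 0.7788, κ = 46.34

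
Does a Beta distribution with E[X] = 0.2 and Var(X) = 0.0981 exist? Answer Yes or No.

Yes

The Beta variance bound is σ² < μ(1−μ).
Here μ(1−μ) = 0.2×0.8 = 0.16, and 0.0981 < 0.16.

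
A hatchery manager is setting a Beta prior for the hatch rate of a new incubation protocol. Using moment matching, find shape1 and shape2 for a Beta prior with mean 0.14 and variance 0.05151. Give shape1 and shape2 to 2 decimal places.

By moment matching, shape1+shape2 = μ(1−μ)/σ² − 1 = (0.14·0.86)/0.05151 − 1 = 2.3374 − 1 = 1.3374.
Since shape1/(shape1+shape2) = μ, shape1 = 0.14·1.3374 = 0.19 and shape2 = 0.86·1.3374 = 1.15.

shape1 = 0.19, shape2 = 1.15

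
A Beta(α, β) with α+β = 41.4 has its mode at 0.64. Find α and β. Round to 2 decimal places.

α = 26.22, β = 15.18

Since the density peak of Beta(α,β) is at (α−1)/(α+β−2),
α = 1 + 0.64(41.4−2) = 26.22 and β = 41.4 − 26.22 = 15.18.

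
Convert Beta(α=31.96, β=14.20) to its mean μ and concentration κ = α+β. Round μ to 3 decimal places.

κ = α+β = 31.96+14.20 = 46.16; μ = α/κ = 31.96/46.16 = 0.692.

μ = 0.692, κ = 46.16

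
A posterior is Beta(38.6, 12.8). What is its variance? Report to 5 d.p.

0.00357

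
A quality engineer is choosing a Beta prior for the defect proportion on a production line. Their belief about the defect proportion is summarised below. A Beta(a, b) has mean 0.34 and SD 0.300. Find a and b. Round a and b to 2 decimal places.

a = 0.51, b = 0.99

σ² = 0.300² = 0.090000.
With s = a+b, Var = μ(1−μ)/(s+1), so s+1 = (0.34×0.66)/0.090000 = 2.4933 and s = 1.4933.
a = μs = 0.51, b = (1−μ)s = 0.99.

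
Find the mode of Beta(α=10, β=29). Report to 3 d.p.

The density x^(α−1)(1−x)^(β−1) is maximised at (α−1)/(α+β−2) = 9/37 = 0.243.

0.243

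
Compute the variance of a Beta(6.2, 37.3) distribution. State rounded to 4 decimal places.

α+β = 43.5 and αβ = 231.26, so Var = αβ/[(α+β)²(α+β+1)] = 231.26/84205.125 = 0.0027.

0.0027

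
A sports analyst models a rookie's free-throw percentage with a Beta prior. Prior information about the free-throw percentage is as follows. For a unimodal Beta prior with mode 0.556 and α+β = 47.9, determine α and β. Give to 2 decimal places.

For α,β>1 the mode is (α−1)/(α+β−2), so α = mode·(κ−2)+1 = 0.556×45.9+1 = 26.52.
And β = (1−mode)·(κ−2)+1 = 0.444×45.9+1 = 21.38.

α = 26.52, β = 21.38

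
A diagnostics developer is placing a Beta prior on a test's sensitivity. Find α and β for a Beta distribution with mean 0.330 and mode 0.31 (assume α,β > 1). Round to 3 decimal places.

α = 6.270, β = 12.730

Let s = α+β. Mean gives α = μs = 0.330s; mode gives (α−1)/(s−2) = 0.31.
Substituting: 0.330s − 1 = 0.31(s−2) = 0.31s − 0.62, so 0.020s = 0.38 and s = 19.0000.
Then α = 0.330×19.0000 = 6.270 and β = s−α = 12.730.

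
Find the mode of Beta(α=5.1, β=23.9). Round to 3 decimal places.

0.152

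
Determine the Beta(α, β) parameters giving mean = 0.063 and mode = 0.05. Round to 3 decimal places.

α = 4.362, β = 64.869

With s = α+β: μ = α/s and mode = (α−1)/(s−2). Eliminating α = μs,
μs − 1 = m(s−2) ⇒ s(μ−m) = 1−2m ⇒ s = 0.90/0.013 = 69.2308.
So α = μs = 4.362, β = (1−μ)s = 64.869.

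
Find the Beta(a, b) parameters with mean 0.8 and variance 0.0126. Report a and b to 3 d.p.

a = 9.359, b = 2.340

Write ν = a+b; then a = μν and Var = μ(1−μ)/(ν+1).
ν = μ(1−μ)/Var − 1 = 0.16/0.0126 − 1 = 11.6984.
a = 0.8·11.6984 = 9.359, b = 0.2·11.6984 = 2.340.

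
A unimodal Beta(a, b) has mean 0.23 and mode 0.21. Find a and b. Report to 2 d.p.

Let s = a+b. Mean gives a = μs = 0.23s; mode gives (a−1)/(s−2) = 0.21.
Substituting: 0.23s − 1 = 0.21(s−2) = 0.21s − 0.42, so 0.02s = 0.58 and s = 29.0000.
Then a = 0.23×29.0000 = 6.67 and b = s−a = 22.33.

a = 6.67, b = 22.33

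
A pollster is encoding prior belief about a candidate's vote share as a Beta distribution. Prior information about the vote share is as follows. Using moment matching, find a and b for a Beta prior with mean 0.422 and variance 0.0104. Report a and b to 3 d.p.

By moment matching, a+b = μ(1−μ)/σ² − 1 = (0.422·0.578)/0.0104 − 1 = 23.4535 − 1 = 22.4535.
Since a/(a+b) = μ, a = 0.422·22.4535 = 9.475 and b = 0.578·22.4535 = 12.978.

a = 9.475, b = 12.978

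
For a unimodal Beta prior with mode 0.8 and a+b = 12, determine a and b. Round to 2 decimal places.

a = 9.00, b = 3.00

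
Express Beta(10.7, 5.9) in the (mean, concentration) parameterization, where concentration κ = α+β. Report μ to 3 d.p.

μ = 0.645, κ = 16.6

κ = α+β = 10.7+5.9 = 16.6; μ = α/κ = 10.7/16.6 = 0.645.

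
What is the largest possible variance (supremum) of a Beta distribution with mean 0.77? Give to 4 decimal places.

Var = μ(1−μ)/(α+β+1), which approaches μ(1−μ) as α+β → 0.
So the supremum is μ(1−μ) = 0.77×0.23 = 0.1771.

0.1771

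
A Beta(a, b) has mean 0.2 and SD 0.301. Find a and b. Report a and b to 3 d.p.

a = 0.153, b = 0.613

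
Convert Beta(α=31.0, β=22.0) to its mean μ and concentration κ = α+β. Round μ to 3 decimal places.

μ = 0.585, κ = 53.0

κ = α+β = 31.0+22.0 = 53.0; μ = α/κ = 31.0/53.0 = 0.585.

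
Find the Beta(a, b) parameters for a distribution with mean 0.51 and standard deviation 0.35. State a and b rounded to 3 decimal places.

a = 0.530, b = 0.510

First σ² = 0.1225. Setting a = μn, b = (1−μ)n with n = a+b,
μ(1−μ)/(n+1) = 0.1225 ⇒ n+1 = 0.2499/0.1225 = 2.0400 ⇒ n = 1.0400.
Hence a = 0.51×1.0400 = 0.530, b = 0.49×1.0400 = 0.510.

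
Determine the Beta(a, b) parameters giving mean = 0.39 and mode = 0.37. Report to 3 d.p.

Let s = a+b. Mean gives a = μs = 0.39s; mode gives (a−1)/(s−2) = 0.37.
Substituting: 0.39s − 1 = 0.37(s−2) = 0.37s − 0.74, so 0.02s = 0.26 and s = 13.0000.
Then a = 0.39×13.0000 = 5.070 and b = s−a = 7.930.

a = 5.070, b = 7.930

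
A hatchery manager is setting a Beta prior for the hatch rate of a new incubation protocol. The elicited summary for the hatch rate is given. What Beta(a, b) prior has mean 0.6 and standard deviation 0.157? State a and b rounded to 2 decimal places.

Variance = 0.157² = 0.024649. The moment-matching identity a+b = μ(1−μ)/Var − 1 gives
a+b = 0.24/0.024649 − 1 = 8.7367, so a = μ·8.7367 = 5.24 and b = (1−μ)·8.7367 = 3.49.

a = 5.24, b = 3.49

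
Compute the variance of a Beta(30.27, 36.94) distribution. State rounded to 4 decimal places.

0.0036

μ = 30.27/67.21 = 0.450379; Var = μ(1−μ)/(α+β+1) = 0.2475378/68.21 = 0.0036.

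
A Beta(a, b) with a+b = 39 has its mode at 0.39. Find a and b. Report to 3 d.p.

a = 15.430, b = 23.570

Mode = (a−1)/(κ−2) with κ = a+b, so a−1 = 0.39·37 = 14.430.
a = 15.430; b = κ − a = 23.570.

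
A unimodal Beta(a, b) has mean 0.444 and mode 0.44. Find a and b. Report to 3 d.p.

a = 13.320, b = 16.680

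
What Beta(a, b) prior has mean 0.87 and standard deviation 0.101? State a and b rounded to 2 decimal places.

a = 8.78, b = 1.31

σ² = 0.101² = 0.010201.
With s = a+b, Var = μ(1−μ)/(s+1), so s+1 = (0.87×0.13)/0.010201 = 11.0871 and s = 10.0871.
a = μs = 8.78, b = (1−μ)s = 1.31.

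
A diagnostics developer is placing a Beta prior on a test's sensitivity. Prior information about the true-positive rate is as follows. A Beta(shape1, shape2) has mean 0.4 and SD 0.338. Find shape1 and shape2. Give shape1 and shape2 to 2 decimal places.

σ² = 0.338² = 0.114244.
With s = shape1+shape2, Var = μ(1−μ)/(s+1), so s+1 = (0.4×0.6)/0.114244 = 2.1008 and s = 1.1008.
shape1 = μs = 0.44, shape2 = (1−μ)s = 0.66.

shape1 = 0.44, shape2 = 0.66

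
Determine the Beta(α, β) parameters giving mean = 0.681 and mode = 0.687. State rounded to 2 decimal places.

α = 42.45, β = 19.88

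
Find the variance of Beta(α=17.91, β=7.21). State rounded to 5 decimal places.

0.00783

Var = αβ/[(α+β)²(α+β+1)] = (17.91×7.21)/(25.12²×26.12) = 129.1311/16482.096128 = 0.00783.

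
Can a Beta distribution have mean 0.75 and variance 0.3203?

No

For any Beta, Var(X) < E[X]·(1−E[X]).
Here μ(1−μ) = 0.75×0.25 = 0.1875, and 0.3203 ≥ 0.1875.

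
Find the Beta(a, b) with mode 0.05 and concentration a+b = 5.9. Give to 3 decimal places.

Since the density peak of Beta(a,b) is at (a−1)/(a+b−2),
a = 1 + 0.05(5.9−2) = 1.195 and b = 5.9 − 1.195 = 4.705.

a = 1.195, b = 4.705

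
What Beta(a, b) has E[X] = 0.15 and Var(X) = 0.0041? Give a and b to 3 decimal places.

a = 4.515, b = 25.583

By moment matching, a+b = μ(1−μ)/σ² − 1 = (0.15·0.85)/0.0041 − 1 = 31.0976 − 1 = 30.0976.
Since a/(a+b) = μ, a = 0.15·30.0976 = 4.515 and b = 0.85·30.0976 = 25.583.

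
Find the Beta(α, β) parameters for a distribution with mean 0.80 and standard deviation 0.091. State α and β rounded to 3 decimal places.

α = 14.657, β = 3.664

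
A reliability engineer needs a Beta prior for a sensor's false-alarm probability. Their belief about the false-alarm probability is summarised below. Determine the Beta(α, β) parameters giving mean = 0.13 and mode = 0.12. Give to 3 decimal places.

With s = α+β: μ = α/s and mode = (α−1)/(s−2). Eliminating α = μs,
μs − 1 = m(s−2) ⇒ s(μ−m) = 1−2m ⇒ s = 0.76/0.01 = 76.0000.
So α = μs = 9.880, β = (1−μ)s = 66.120.

α = 9.880, β = 66.120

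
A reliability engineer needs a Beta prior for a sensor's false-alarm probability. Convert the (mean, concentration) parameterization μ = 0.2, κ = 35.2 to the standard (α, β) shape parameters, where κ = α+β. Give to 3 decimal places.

α = 7.040, β = 28.160

Split κ in proportion μ : (1−μ): α = 0.2·35.2 = 7.040, β = 35.2 − 7.040 = 28.160.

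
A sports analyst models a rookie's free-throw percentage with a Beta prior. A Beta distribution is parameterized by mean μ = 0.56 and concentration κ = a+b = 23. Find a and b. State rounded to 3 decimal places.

a = 12.880, b = 10.120

a = μκ = 0.56×23 = 12.880 and b = (1−μ)κ = 0.44×23 = 10.120.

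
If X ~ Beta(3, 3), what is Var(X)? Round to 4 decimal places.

0.0357

α+β = 6 and αβ = 9, so Var = αβ/[(α+β)²(α+β+1)] = 9/252 = 0.0357.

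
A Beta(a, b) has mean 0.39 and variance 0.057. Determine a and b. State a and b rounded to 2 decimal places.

a = 1.24, b = 1.94

Let s = a+b. The Beta variance is μ(1−μ)/(s+1).
So s+1 = μ(1−μ)/σ² = (0.39×0.61)/0.057 = 0.2379/0.057 = 4.1737, giving s = 3.1737.
Then a = μs = 0.39×3.1737 = 1.24 and b = (1−μ)s = 0.61×3.1737 = 1.94.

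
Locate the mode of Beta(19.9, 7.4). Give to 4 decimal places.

The density x^(α−1)(1−x)^(β−1) is maximised at (α−1)/(α+β−2) = 18.9/25.3 = 0.7470.

0.7470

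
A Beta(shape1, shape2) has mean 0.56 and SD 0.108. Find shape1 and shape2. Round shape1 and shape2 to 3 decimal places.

shape1 = 11.270, shape2 = 8.855

Variance = 0.108² = 0.011664. The moment-matching identity shape1+shape2 = μ(1−μ)/Var − 1 gives
shape1+shape2 = 0.2464/0.011664 − 1 = 20.1248, so shape1 = μ·20.1248 = 11.270 and shape2 = (1−μ)·20.1248 = 8.855.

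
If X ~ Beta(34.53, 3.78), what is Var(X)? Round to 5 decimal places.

0.00226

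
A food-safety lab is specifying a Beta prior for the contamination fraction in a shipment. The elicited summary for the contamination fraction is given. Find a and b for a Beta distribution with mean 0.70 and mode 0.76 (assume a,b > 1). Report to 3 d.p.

a = 6.067, b = 2.600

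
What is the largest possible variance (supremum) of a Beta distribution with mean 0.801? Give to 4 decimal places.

For fixed mean μ the Beta variance is μ(1−μ)/(α+β+1), increasing as α+β decreases.
Its least upper bound (not attained) is μ(1−μ) = 0.801·0.199 = 0.1594.

0.1594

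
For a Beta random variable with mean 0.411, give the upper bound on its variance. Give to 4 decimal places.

For fixed mean μ the Beta variance is μ(1−μ)/(α+β+1), increasing as α+β decreases.
Its least upper bound (not attained) is μ(1−μ) = 0.411·0.589 = 0.2421.

0.2421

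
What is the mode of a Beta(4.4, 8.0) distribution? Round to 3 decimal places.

With α,β > 1, mode = (α−1)/(α+β−2) = 3.4/10.4 = 0.327.

0.327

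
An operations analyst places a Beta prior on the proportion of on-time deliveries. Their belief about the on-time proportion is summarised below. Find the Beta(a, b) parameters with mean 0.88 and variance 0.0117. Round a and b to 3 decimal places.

a = 7.063, b = 0.963

Write ν = a+b; then a = μν and Var = μ(1−μ)/(ν+1).
ν = μ(1−μ)/Var − 1 = 0.1056/0.0117 − 1 = 8.0256.
a = 0.88·8.0256 = 7.063, b = 0.12·8.0256 = 0.963.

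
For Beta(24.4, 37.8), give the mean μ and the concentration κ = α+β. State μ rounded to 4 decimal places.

κ = α+β = 24.4+37.8 = 62.2; μ = α/κ = 24.4/62.2 = 0.3923.

μ = 0.3923, κ = 62.2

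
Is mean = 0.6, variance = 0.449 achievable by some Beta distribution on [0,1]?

No

The Beta variance bound is σ² < μ(1−μ).
Here μ(1−μ) = 0.6×0.4 = 0.24, and 0.449 ≥ 0.24.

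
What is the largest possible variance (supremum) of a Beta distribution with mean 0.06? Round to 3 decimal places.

0.056

For fixed mean μ the Beta variance is μ(1−μ)/(α+β+1), increasing as α+β decreases.
Its least upper bound (not attained) is μ(1−μ) = 0.06·0.94 = 0.056.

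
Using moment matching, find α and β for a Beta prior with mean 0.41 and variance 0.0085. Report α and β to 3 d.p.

α = 11.258, β = 16.201

Write ν = α+β; then α = μν and Var = μ(1−μ)/(ν+1).
ν = μ(1−μ)/Var − 1 = 0.2419/0.0085 − 1 = 27.4588.
α = 0.41·27.4588 = 11.258, β = 0.59·27.4588 = 16.201.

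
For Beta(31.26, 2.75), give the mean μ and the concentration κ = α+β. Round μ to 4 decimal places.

μ = 0.9191, κ = 34.01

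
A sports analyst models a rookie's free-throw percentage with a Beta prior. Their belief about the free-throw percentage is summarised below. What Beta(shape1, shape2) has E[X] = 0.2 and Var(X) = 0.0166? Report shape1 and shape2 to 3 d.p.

shape1 = 1.728, shape2 = 6.911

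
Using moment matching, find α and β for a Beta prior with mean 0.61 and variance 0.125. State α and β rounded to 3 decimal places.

α = 0.551, β = 0.352

By moment matching, α+β = μ(1−μ)/σ² − 1 = (0.61·0.39)/0.125 − 1 = 1.9032 − 1 = 0.9032.
Since α/(α+β) = μ, α = 0.61·0.9032 = 0.551 and β = 0.39·0.9032 = 0.352.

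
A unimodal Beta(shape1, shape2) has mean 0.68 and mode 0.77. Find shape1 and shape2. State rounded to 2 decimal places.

shape1 = 4.08, shape2 = 1.92

Let s = shape1+shape2. Mean gives shape1 = μs = 0.68s; mode gives (shape1−1)/(s−2) = 0.77.
Substituting: 0.68s − 1 = 0.77(s−2) = 0.77s − 1.54, so -0.09s = -0.54 and s = 6.0000.
Then shape1 = 0.68×6.0000 = 4.08 and shape2 = s−shape1 = 1.92.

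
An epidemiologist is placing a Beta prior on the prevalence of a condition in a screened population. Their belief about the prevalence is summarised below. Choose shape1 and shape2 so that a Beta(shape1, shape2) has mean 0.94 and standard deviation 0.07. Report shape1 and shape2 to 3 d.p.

shape1 = 9.880, shape2 = 0.631

First σ² = 0.0049. Setting shape1 = μn, shape2 = (1−μ)n with n = shape1+shape2,
μ(1−μ)/(n+1) = 0.0049 ⇒ n+1 = 0.0564/0.0049 = 11.5102 ⇒ n = 10.5102.
Hence shape1 = 0.94×10.5102 = 9.880, shape2 = 0.06×10.5102 = 0.631.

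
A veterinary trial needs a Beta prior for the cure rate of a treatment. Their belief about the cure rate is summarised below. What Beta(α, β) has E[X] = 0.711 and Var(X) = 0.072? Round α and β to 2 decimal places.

Write ν = α+β; then α = μν and Var = μ(1−μ)/(ν+1).
ν = μ(1−μ)/Var − 1 = 0.205479/0.072 − 1 = 1.8539.
α = 0.711·1.8539 = 1.32, β = 0.289·1.8539 = 0.54.

α = 1.32, β = 0.54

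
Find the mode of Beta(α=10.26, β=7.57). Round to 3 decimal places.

0.585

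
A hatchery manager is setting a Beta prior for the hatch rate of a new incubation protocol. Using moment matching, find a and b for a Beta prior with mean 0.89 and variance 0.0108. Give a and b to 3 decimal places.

a = 7.178, b = 0.887

By moment matching, a+b = μ(1−μ)/σ² − 1 = (0.89·0.11)/0.0108 − 1 = 9.0648 − 1 = 8.0648.
Since a/(a+b) = μ, a = 0.89·8.0648 = 7.178 and b = 0.11·8.0648 = 0.887.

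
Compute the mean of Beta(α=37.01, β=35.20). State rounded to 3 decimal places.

0.513

E[X] = α/(α+β) = 37.01/72.21 = 0.513.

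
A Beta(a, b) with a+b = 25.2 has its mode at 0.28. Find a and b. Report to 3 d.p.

a = 7.496, b = 17.704

For a,b>1 the mode is (a−1)/(a+b−2), so a = mode·(κ−2)+1 = 0.28×23.2+1 = 7.496.
And b = (1−mode)·(κ−2)+1 = 0.72×23.2+1 = 17.704.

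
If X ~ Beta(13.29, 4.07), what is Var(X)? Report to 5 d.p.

0.00978

Var = αβ/[(α+β)²(α+β+1)] = (13.29×4.07)/(17.36²×18.36) = 54.0903/5533.145856 = 0.00978.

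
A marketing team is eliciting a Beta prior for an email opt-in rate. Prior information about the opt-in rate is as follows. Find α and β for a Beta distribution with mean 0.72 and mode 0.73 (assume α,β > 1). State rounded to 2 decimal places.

Let s = α+β. Mean gives α = μs = 0.72s; mode gives (α−1)/(s−2) = 0.73.
Substituting: 0.72s − 1 = 0.73(s−2) = 0.73s − 1.46, so -0.01s = -0.46 and s = 46.0000.
Then α = 0.72×46.0000 = 33.12 and β = s−α = 12.88.

α = 33.12, β = 12.88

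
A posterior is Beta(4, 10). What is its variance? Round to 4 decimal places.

0.0136

μ = 4/14 = 0.285714; Var = μ(1−μ)/(α+β+1) = 0.2040816/15 = 0.0136.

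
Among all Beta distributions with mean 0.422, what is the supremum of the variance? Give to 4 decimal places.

0.2439

Var = μ(1−μ)/(α+β+1), which approaches μ(1−μ) as α+β → 0.
So the supremum is μ(1−μ) = 0.422×0.578 = 0.2439.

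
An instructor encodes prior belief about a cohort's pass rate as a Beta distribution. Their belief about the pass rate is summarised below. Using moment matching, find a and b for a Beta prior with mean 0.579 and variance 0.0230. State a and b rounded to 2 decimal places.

a = 5.56, b = 4.04

Write ν = a+b; then a = μν and Var = μ(1−μ)/(ν+1).
ν = μ(1−μ)/Var − 1 = 0.243759/0.0230 − 1 = 9.5982.
a = 0.579·9.5982 = 5.56, b = 0.421·9.5982 = 4.04.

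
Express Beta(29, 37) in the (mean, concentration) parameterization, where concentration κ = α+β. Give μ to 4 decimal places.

μ = 0.4394, κ = 66

κ = α+β = 29+37 = 66; μ = α/κ = 29/66 = 0.4394.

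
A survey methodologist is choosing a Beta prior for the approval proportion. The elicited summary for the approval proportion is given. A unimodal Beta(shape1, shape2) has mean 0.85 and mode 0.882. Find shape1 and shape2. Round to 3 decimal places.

shape1 = 20.294, shape2 = 3.581

Let s = shape1+shape2. Mean gives shape1 = μs = 0.85s; mode gives (shape1−1)/(s−2) = 0.882.
Substituting: 0.85s − 1 = 0.882(s−2) = 0.882s − 1.764, so -0.032s = -0.764 and s = 23.8750.
Then shape1 = 0.85×23.8750 = 20.294 and shape2 = s−shape1 = 3.581.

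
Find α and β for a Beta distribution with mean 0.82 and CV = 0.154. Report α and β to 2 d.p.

α = 6.77, β = 1.49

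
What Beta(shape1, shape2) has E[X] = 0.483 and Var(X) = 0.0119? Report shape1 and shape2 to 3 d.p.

shape1 = 9.652, shape2 = 10.332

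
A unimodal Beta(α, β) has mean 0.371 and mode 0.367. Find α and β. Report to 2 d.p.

α = 24.67, β = 41.83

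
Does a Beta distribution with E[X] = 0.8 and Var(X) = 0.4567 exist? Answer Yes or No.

No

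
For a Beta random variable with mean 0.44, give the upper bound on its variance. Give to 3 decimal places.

Var = μ(1−μ)/(α+β+1), which approaches μ(1−μ) as α+β → 0.
So the supremum is μ(1−μ) = 0.44×0.56 = 0.246.

0.246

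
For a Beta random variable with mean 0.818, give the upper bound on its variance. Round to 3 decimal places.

0.149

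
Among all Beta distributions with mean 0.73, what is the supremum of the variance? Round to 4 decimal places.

0.1971

For fixed mean μ the Beta variance is μ(1−μ)/(α+β+1), increasing as α+β decreases.
Its least upper bound (not attained) is μ(1−μ) = 0.73·0.27 = 0.1971.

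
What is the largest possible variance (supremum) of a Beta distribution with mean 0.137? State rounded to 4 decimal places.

For fixed mean μ the Beta variance is μ(1−μ)/(α+β+1), increasing as α+β decreases.
Its least upper bound (not attained) is μ(1−μ) = 0.137·0.863 = 0.1182.

0.1182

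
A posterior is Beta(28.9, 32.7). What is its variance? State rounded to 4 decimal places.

0.0040

α+β = 61.6 and αβ = 945.03, so Var = αβ/[(α+β)²(α+β+1)] = 945.03/237539.456 = 0.0040.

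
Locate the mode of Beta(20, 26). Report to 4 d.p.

0.4318

The density x^(α−1)(1−x)^(β−1) is maximised at (α−1)/(α+β−2) = 19/44 = 0.4318.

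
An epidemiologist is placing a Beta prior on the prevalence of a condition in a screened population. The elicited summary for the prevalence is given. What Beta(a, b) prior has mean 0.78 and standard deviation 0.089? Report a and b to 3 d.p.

a = 16.118, b = 4.546

σ² = 0.089² = 0.007921.
With s = a+b, Var = μ(1−μ)/(s+1), so s+1 = (0.78×0.22)/0.007921 = 21.6639 and s = 20.6639.
a = μs = 16.118, b = (1−μ)s = 4.546.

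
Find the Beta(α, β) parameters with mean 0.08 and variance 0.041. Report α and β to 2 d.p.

α = 0.06, β = 0.73

By moment matching, α+β = μ(1−μ)/σ² − 1 = (0.08·0.92)/0.041 − 1 = 1.7951 − 1 = 0.7951.
Since α/(α+β) = μ, α = 0.08·0.7951 = 0.06 and β = 0.92·0.7951 = 0.73.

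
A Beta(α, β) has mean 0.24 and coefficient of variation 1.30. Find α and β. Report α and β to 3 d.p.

α = 0.210, β = 0.664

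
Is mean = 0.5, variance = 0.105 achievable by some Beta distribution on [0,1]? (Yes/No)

A Beta with mean μ has variance μ(1−μ)/(α+β+1) < μ(1−μ).
Here μ(1−μ) = 0.5×0.5 = 0.25, and 0.105 < 0.25.

Yes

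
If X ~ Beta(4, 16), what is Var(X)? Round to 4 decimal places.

μ = 4/20 = 0.200000; Var = μ(1−μ)/(α+β+1) = 0.1600000/21 = 0.0076.

0.0076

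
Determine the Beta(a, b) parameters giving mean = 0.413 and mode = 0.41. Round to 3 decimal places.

a = 24.780, b = 35.220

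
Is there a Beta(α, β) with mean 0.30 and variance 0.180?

Yes

The Beta variance bound is σ² < μ(1−μ).
Here μ(1−μ) = 0.30×0.70 = 0.2100, and 0.180 < 0.2100.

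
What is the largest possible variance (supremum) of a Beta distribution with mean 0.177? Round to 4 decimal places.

0.1457

For fixed mean μ the Beta variance is μ(1−μ)/(α+β+1), increasing as α+β decreases.
Its least upper bound (not attained) is μ(1−μ) = 0.177·0.823 = 0.1457.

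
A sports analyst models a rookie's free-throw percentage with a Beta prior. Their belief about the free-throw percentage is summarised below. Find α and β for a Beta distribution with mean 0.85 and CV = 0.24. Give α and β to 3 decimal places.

Var = (CV·μ)² = (0.24×0.85)² = 0.041616.
α+β = μ(1−μ)/Var − 1 = 0.1275/0.041616 − 1 = 2.0637.
Thus α = 0.85·2.0637 = 1.754 and β = 0.15·2.0637 = 0.310.

α = 1.754, β = 0.310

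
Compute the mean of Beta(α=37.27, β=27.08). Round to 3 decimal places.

0.579

E[X] = α/(α+β) = 37.27/64.35 = 0.579.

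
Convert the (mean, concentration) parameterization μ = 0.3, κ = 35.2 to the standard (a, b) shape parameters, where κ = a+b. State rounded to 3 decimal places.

a = 10.560, b = 24.640

Split κ in proportion μ : (1−μ): a = 0.3·35.2 = 10.560, b = 35.2 − 10.560 = 24.640.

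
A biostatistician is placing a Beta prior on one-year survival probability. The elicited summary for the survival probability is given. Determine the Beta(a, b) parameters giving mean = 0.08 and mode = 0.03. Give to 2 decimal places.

Let s = a+b. Mean gives a = μs = 0.08s; mode gives (a−1)/(s−2) = 0.03.
Substituting: 0.08s − 1 = 0.03(s−2) = 0.03s − 0.06, so 0.05s = 0.94 and s = 18.8000.
Then a = 0.08×18.8000 = 1.50 and b = s−a = 17.30.

a = 1.50, b = 17.30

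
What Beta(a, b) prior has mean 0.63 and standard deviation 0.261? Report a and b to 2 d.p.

a = 1.53, b = 0.90

σ² = 0.261² = 0.068121.
With s = a+b, Var = μ(1−μ)/(s+1), so s+1 = (0.63×0.37)/0.068121 = 3.4219 and s = 2.4219.
a = μs = 1.53, b = (1−μ)s = 0.90.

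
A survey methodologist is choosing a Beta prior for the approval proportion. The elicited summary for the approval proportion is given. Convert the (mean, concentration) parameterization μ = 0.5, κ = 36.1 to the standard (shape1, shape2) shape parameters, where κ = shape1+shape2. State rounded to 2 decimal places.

shape1 = 18.05, shape2 = 18.05

shape1 = μκ = 0.5×36.1 = 18.05 and shape2 = (1−μ)κ = 0.5×36.1 = 18.05.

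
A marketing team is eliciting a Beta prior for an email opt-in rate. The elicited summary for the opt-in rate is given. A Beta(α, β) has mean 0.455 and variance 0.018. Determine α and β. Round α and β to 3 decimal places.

Let s = α+β. The Beta variance is μ(1−μ)/(s+1).
So s+1 = μ(1−μ)/σ² = (0.455×0.545)/0.018 = 0.247975/0.018 = 13.7764, giving s = 12.7764.
Then α = μs = 0.455×12.7764 = 5.813 and β = (1−μ)s = 0.545×12.7764 = 6.963.

α = 5.813, β = 6.963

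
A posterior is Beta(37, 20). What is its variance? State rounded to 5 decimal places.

0.00393

μ = 37/57 = 0.649123; Var = μ(1−μ)/(α+β+1) = 0.2277624/58 = 0.00393.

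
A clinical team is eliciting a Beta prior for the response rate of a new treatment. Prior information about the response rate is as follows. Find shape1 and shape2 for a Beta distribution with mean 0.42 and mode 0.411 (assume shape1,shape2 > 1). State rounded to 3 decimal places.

Let s = shape1+shape2. Mean gives shape1 = μs = 0.42s; mode gives (shape1−1)/(s−2) = 0.411.
Substituting: 0.42s − 1 = 0.411(s−2) = 0.411s − 0.822, so 0.009s = 0.178 and s = 19.7778.
Then shape1 = 0.42×19.7778 = 8.307 and shape2 = s−shape1 = 11.471.

shape1 = 8.307, shape2 = 11.471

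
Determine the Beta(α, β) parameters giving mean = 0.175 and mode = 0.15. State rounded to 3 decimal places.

With s = α+β: μ = α/s and mode = (α−1)/(s−2). Eliminating α = μs,
μs − 1 = m(s−2) ⇒ s(μ−m) = 1−2m ⇒ s = 0.70/0.025 = 28.0000.
So α = μs = 4.900, β = (1−μ)s = 23.100.

α = 4.900, β = 23.100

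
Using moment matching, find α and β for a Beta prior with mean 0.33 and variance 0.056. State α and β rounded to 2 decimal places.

α = 0.97, β = 1.98

By moment matching, α+β = μ(1−μ)/σ² − 1 = (0.33·0.67)/0.056 − 1 = 3.9482 − 1 = 2.9482.
Since α/(α+β) = μ, α = 0.33·2.9482 = 0.97 and β = 0.67·2.9482 = 1.98.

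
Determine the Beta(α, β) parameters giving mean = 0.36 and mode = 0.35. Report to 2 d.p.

Let s = α+β. Mean gives α = μs = 0.36s; mode gives (α−1)/(s−2) = 0.35.
Substituting: 0.36s − 1 = 0.35(s−2) = 0.35s − 0.70, so 0.01s = 0.30 and s = 30.0000.
Then α = 0.36×30.0000 = 10.80 and β = s−α = 19.20.

α = 10.80, β = 19.20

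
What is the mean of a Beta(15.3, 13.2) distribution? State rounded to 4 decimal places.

0.5368

E[X] = α/(α+β) = 15.3/28.5 = 0.5368.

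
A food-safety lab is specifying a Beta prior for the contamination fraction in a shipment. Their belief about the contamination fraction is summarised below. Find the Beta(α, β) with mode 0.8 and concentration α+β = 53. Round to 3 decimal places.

For α,β>1 the mode is (α−1)/(α+β−2), so α = mode·(κ−2)+1 = 0.8×51+1 = 41.800.
And β = (1−mode)·(κ−2)+1 = 0.2×51+1 = 11.200.

α = 41.800, β = 11.200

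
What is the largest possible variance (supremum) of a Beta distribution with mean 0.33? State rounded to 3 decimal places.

For fixed mean μ the Beta variance is μ(1−μ)/(α+β+1), increasing as α+β decreases.
Its least upper bound (not attained) is μ(1−μ) = 0.33·0.67 = 0.221.

0.221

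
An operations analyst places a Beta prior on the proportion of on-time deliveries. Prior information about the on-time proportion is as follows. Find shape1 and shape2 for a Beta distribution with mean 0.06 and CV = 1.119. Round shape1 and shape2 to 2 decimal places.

shape1 = 0.69, shape2 = 10.82

Var = (CV·μ)² = (1.119×0.06)² = 0.004508.
shape1+shape2 = μ(1−μ)/Var − 1 = 0.0564/0.004508 − 1 = 11.5117.
Thus shape1 = 0.06·11.5117 = 0.69 and shape2 = 0.94·11.5117 = 10.82.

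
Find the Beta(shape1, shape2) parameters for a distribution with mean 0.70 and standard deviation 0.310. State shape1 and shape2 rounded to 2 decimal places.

shape1 = 0.83, shape2 = 0.36

First σ² = 0.096100. Setting shape1 = μn, shape2 = (1−μ)n with n = shape1+shape2,
μ(1−μ)/(n+1) = 0.096100 ⇒ n+1 = 0.2100/0.096100 = 2.1852 ⇒ n = 1.1852.
Hence shape1 = 0.70×1.1852 = 0.83, shape2 = 0.30×1.1852 = 0.36.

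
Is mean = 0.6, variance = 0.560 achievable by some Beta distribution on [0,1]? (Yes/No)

For any Beta, Var(X) < E[X]·(1−E[X]).
Here μ(1−μ) = 0.6×0.4 = 0.24, and 0.560 ≥ 0.24.

No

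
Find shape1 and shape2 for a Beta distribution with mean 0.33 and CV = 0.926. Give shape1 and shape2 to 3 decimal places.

Var = (CV·μ)² = (0.926×0.33)² = 0.093379.
shape1+shape2 = μ(1−μ)/Var − 1 = 0.2211/0.093379 − 1 = 1.3678.
Thus shape1 = 0.33·1.3678 = 0.451 and shape2 = 0.67·1.3678 = 0.916.

shape1 = 0.451, shape2 = 0.916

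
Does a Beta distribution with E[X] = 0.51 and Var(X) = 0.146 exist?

A Beta with mean μ has variance μ(1−μ)/(α+β+1) < μ(1−μ).
Here μ(1−μ) = 0.51×0.49 = 0.2499, and 0.146 < 0.2499.

Yes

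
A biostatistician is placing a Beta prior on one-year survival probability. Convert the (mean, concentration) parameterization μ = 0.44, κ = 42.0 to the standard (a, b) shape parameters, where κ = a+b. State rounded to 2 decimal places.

Split κ in proportion μ : (1−μ): a = 0.44·42.0 = 18.48, b = 42.0 − 18.48 = 23.52.

a = 18.48, b = 23.52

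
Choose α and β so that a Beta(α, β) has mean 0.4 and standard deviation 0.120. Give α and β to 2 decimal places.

α = 6.27, β = 9.40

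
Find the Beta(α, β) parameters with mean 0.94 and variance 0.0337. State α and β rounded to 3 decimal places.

α = 0.633, β = 0.040

Write ν = α+β; then α = μν and Var = μ(1−μ)/(ν+1).
ν = μ(1−μ)/Var − 1 = 0.0564/0.0337 − 1 = 0.6736.
α = 0.94·0.6736 = 0.633, β = 0.06·0.6736 = 0.040.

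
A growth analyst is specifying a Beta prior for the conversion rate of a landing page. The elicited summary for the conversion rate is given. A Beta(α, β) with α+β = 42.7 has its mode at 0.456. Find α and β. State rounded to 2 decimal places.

For α,β>1 the mode is (α−1)/(α+β−2), so α = mode·(κ−2)+1 = 0.456×40.7+1 = 19.56.
And β = (1−mode)·(κ−2)+1 = 0.544×40.7+1 = 23.14.

α = 19.56, β = 23.14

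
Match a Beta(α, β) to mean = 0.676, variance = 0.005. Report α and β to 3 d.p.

α = 28.936, β = 13.869

Write ν = α+β; then α = μν and Var = μ(1−μ)/(ν+1).
ν = μ(1−μ)/Var − 1 = 0.219024/0.005 − 1 = 42.8048.
α = 0.676·42.8048 = 28.936, β = 0.324·42.8048 = 13.869.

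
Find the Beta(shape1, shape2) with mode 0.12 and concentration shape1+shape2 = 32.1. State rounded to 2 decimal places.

shape1 = 4.61, shape2 = 27.49

Mode = (shape1−1)/(κ−2) with κ = shape1+shape2, so shape1−1 = 0.12·30.1 = 3.61.
shape1 = 4.61; shape2 = κ − shape1 = 27.49.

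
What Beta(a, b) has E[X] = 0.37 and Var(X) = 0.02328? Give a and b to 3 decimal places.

a = 3.335, b = 5.678

Let s = a+b. The Beta variance is μ(1−μ)/(s+1).
So s+1 = μ(1−μ)/σ² = (0.37×0.63)/0.02328 = 0.2331/0.02328 = 10.0129, giving s = 9.0129.
Then a = μs = 0.37×9.0129 = 3.335 and b = (1−μ)s = 0.63×9.0129 = 5.678.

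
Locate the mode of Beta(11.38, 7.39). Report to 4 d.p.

With α,β > 1, mode = (α−1)/(α+β−2) = 10.38/16.77 = 0.6190.

0.6190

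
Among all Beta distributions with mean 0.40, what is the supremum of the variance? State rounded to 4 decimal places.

0.2400

For fixed mean μ the Beta variance is μ(1−μ)/(α+β+1), increasing as α+β decreases.
Its least upper bound (not attained) is μ(1−μ) = 0.40·0.60 = 0.2400.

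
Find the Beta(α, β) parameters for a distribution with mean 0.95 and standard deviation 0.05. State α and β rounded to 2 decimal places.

α = 17.10, β = 0.90

First σ² = 0.0025. Setting α = μn, β = (1−μ)n with n = α+β,
μ(1−μ)/(n+1) = 0.0025 ⇒ n+1 = 0.0475/0.0025 = 19.0000 ⇒ n = 18.0000.
Hence α = 0.95×18.0000 = 17.10, β = 0.05×18.0000 = 0.90.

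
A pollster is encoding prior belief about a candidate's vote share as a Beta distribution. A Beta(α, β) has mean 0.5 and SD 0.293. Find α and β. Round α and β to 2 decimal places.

Variance = 0.293² = 0.085849. The moment-matching identity α+β = μ(1−μ)/Var − 1 gives
α+β = 0.25/0.085849 − 1 = 1.9121, so α = μ·1.9121 = 0.96 and β = (1−μ)·1.9121 = 0.96.

α = 0.96, β = 0.96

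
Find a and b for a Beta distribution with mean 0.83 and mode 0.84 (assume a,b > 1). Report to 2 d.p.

a = 56.44, b = 11.56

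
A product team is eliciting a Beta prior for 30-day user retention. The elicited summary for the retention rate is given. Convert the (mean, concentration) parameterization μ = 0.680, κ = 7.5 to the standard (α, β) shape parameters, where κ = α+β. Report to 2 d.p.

α = 5.10, β = 2.40

α = μκ = 0.680×7.5 = 5.10 and β = (1−μ)κ = 0.320×7.5 = 2.40.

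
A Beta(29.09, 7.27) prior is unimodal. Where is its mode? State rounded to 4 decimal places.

0.8175

With α,β > 1, mode = (α−1)/(α+β−2) = 28.09/34.36 = 0.8175.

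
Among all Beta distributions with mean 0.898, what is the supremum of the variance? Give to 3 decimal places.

0.092

Var = μ(1−μ)/(α+β+1), which approaches μ(1−μ) as α+β → 0.
So the supremum is μ(1−μ) = 0.898×0.102 = 0.092.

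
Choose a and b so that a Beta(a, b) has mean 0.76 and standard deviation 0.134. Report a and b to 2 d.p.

σ² = 0.134² = 0.017956.
With s = a+b, Var = μ(1−μ)/(s+1), so s+1 = (0.76×0.24)/0.017956 = 10.1582 and s = 9.1582.
a = μs = 6.96, b = (1−μ)s = 2.20.

a = 6.96, b = 2.20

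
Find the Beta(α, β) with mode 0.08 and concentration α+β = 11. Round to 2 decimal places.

α = 1.72, β = 9.28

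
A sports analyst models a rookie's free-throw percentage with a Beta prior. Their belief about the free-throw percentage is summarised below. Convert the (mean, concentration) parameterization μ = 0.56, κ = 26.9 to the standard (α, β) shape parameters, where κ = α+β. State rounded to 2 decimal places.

α = 15.06, β = 11.84

Split κ in proportion μ : (1−μ): α = 0.56·26.9 = 15.06, β = 26.9 − 15.06 = 11.84.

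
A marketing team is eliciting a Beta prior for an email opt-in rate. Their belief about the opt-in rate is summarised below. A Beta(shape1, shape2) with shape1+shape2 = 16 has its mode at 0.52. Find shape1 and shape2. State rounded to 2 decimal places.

shape1 = 8.28, shape2 = 7.72

Since the density peak of Beta(shape1,shape2) is at (shape1−1)/(shape1+shape2−2),
shape1 = 1 + 0.52(16−2) = 8.28 and shape2 = 16 − 8.28 = 7.72.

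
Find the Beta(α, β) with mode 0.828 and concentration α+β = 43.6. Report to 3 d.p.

Mode = (α−1)/(κ−2) with κ = α+β, so α−1 = 0.828·41.6 = 34.445.
α = 35.445; β = κ − α = 8.155.

α = 35.445, β = 8.155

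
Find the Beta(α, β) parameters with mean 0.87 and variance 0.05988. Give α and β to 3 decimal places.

Let s = α+β. The Beta variance is μ(1−μ)/(s+1).
So s+1 = μ(1−μ)/σ² = (0.87×0.13)/0.05988 = 0.1131/0.05988 = 1.8888, giving s = 0.8888.
Then α = μs = 0.87×0.8888 = 0.773 and β = (1−μ)s = 0.13×0.8888 = 0.116.

α = 0.773, β = 0.116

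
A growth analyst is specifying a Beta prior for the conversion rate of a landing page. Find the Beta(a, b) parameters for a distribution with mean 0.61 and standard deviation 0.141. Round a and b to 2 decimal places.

Variance = 0.141² = 0.019881. The moment-matching identity a+b = μ(1−μ)/Var − 1 gives
a+b = 0.2379/0.019881 − 1 = 10.9662, so a = μ·10.9662 = 6.69 and b = (1−μ)·10.9662 = 4.28.

a = 6.69, b = 4.28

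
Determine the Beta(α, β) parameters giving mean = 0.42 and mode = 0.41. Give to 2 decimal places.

With s = α+β: μ = α/s and mode = (α−1)/(s−2). Eliminating α = μs,
μs − 1 = m(s−2) ⇒ s(μ−m) = 1−2m ⇒ s = 0.18/0.01 = 18.0000.
So α = μs = 7.56, β = (1−μ)s = 10.44.

α = 7.56, β = 10.44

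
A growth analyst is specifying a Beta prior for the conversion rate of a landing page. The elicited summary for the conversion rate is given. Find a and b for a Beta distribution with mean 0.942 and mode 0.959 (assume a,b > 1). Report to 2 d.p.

With s = a+b: μ = a/s and mode = (a−1)/(s−2). Eliminating a = μs,
μs − 1 = m(s−2) ⇒ s(μ−m) = 1−2m ⇒ s = -0.918/-0.017 = 54.0000.
So a = μs = 50.87, b = (1−μ)s = 3.13.

a = 50.87, b = 3.13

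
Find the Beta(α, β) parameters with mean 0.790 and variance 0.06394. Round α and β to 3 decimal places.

α = 1.260, β = 0.335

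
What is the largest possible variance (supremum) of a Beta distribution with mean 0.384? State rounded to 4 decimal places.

0.2365

For fixed mean μ the Beta variance is μ(1−μ)/(α+β+1), increasing as α+β decreases.
Its least upper bound (not attained) is μ(1−μ) = 0.384·0.616 = 0.2365.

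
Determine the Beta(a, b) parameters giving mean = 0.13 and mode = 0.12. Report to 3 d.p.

a = 9.880, b = 66.120

Let s = a+b. Mean gives a = μs = 0.13s; mode gives (a−1)/(s−2) = 0.12.
Substituting: 0.13s − 1 = 0.12(s−2) = 0.12s − 0.24, so 0.01s = 0.76 and s = 76.0000.
Then a = 0.13×76.0000 = 9.880 and b = s−a = 66.120.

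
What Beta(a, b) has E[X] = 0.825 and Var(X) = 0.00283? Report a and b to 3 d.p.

a = 41.263, b = 8.753

Write ν = a+b; then a = μν and Var = μ(1−μ)/(ν+1).
ν = μ(1−μ)/Var − 1 = 0.144375/0.00283 − 1 = 50.0159.
a = 0.825·50.0159 = 41.263, b = 0.175·50.0159 = 8.753.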